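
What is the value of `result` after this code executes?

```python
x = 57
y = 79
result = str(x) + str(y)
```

x = 57; y = 79; result = '5779'

'5779'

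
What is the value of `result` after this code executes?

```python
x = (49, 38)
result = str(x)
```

x = (49, 38); result = '(49, 38)'

'(49, 38)'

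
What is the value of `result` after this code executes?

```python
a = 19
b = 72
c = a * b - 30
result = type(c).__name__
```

a is int; b is int; c is int; result = 'int'

'int'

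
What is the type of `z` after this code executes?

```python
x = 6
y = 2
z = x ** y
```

positive int ** positive int = int

int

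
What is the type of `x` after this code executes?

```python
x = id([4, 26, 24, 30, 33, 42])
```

id() returns int

int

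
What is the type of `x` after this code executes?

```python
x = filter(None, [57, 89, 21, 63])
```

filter() returns a filter object

filter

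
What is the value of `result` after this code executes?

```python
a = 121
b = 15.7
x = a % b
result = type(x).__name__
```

a is int; b is float; x is float; result = 'float'

'float'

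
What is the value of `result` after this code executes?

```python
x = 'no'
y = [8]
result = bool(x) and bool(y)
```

x = 'no'; y = [8]; result = True

True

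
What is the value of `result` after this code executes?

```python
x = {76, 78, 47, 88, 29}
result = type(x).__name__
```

x is set; result = 'set'

'set'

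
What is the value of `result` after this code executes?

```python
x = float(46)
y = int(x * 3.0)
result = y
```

x = 46.0; y = 138; result = 138

138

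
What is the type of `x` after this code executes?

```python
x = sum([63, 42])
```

sum() of ints returns int

int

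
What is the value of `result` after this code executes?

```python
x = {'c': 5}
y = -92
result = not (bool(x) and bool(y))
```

x = {'c': 5}; y = -92; result = False

False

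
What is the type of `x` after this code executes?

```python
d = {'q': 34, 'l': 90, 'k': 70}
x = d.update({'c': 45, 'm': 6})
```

dict.update() returns None

NoneType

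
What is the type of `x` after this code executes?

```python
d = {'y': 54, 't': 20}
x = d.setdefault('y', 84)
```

dict.setdefault() returns the (existing or default) value

int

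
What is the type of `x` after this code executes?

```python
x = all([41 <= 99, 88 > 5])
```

all() returns bool

bool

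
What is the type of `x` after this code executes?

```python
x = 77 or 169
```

'or' returns first truthy value (int)

int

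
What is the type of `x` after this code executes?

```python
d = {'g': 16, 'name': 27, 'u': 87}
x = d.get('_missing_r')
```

dict.get() returns None when key not found

NoneType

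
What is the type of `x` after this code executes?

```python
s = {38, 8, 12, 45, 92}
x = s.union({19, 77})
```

set.union() returns a new set

set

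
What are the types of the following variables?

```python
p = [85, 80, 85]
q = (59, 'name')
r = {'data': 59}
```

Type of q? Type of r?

q is assigned a tuple (parenthesized, comma-separated values); r is assigned a dict literal ({key: value})

tuple, dict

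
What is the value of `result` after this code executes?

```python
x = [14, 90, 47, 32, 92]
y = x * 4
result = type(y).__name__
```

x is list; y is list; result = 'list'

'list'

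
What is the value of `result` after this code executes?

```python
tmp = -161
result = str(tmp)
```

tmp = -161; result = '-161'

'-161'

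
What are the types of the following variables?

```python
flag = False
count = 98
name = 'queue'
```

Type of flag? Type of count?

flag is assigned the constant False, which has type bool; count is assigned a bare integer (no decimal point), so it is an int

bool, int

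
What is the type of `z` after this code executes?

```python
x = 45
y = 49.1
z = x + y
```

int + float = float

float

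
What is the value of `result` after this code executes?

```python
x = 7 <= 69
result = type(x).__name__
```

x is bool; result = 'bool'

'bool'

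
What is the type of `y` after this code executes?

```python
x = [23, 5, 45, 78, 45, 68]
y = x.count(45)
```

list.count() returns int

int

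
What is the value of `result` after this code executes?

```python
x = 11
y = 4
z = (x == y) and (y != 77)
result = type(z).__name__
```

x is int; y is int; z is bool; result = 'bool'

'bool'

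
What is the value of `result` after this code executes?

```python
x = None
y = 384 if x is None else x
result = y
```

x = None; y = 384; result = 384

384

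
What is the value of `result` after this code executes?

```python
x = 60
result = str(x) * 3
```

x = 60; result = '606060'

'606060'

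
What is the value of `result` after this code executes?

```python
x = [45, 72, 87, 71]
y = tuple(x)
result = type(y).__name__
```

x is list; y is tuple; result = 'tuple'

'tuple'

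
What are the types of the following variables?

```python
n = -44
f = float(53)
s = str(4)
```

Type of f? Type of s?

f is assigned the result of calling float(), which returns a float; s is assigned the result of calling str(), which returns a str

float, str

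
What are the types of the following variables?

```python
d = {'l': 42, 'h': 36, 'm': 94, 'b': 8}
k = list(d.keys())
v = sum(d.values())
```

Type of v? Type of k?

sum of ints is int; list() converts to list

int, list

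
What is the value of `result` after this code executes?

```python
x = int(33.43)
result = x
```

x = 33; result = 33

33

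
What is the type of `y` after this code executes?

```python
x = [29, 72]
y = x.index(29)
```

list.index() returns int

int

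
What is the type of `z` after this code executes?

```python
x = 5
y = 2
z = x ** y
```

positive int ** positive int = int

int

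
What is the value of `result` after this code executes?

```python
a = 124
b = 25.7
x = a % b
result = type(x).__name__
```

a is int; b is float; x is float; result = 'float'

'float'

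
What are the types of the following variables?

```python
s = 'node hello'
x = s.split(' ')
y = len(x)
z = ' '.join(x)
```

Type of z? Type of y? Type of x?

str.join() returns str; len() returns int; str.split() returns list

str, int, list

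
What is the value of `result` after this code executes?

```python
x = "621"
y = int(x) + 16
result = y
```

x = '621'; y = 637; result = 637

637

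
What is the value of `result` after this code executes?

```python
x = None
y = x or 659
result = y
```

x = None; y = 659; result = 659

659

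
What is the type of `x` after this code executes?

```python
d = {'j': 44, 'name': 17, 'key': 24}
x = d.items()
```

dict.items() returns dict_items view

dict_items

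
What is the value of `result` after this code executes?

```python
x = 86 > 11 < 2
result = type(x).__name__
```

x is bool; result = 'bool'

'bool'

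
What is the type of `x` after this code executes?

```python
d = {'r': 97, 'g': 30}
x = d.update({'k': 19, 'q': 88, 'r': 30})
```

dict.update() returns None

NoneType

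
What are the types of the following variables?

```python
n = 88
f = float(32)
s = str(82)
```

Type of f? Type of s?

f is assigned the result of calling float(), which returns a float; s is assigned the result of calling str(), which returns a str

float, str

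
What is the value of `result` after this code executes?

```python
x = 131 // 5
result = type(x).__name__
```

x is int; result = 'int'

'int'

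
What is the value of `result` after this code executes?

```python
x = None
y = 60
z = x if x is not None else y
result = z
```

x = None; y = 60; z = 60; result = 60

60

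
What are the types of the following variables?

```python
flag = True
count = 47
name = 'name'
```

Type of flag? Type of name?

flag is assigned the constant True, which has type bool; name is assigned a quoted string literal, so it is a str

bool, str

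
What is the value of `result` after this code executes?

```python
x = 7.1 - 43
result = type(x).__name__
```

x is float; result = 'float'

'float'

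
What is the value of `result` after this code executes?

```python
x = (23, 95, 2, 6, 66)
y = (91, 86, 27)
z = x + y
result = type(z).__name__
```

x is tuple; y is tuple; z is tuple; result = 'tuple'

'tuple'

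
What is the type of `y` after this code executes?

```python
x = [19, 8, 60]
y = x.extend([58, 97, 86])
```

list.extend() returns None

NoneType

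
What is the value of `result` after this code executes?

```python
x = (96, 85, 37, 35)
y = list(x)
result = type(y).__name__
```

x is tuple; y is list; result = 'list'

'list'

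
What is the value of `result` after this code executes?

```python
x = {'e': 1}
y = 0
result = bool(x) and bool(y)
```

x = {'e': 1}; y = 0; result = False

False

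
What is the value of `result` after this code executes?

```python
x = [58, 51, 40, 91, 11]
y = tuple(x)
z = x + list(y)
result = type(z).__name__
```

x is list; y is tuple; z is list; result = 'list'

'list'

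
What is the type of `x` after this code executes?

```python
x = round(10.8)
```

round() with no decimal places returns int

int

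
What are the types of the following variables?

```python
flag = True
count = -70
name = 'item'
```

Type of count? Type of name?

count is assigned a bare integer (no decimal point), so it is an int; name is assigned a quoted string literal, so it is a str

int, str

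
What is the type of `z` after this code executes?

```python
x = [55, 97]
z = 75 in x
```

'in' operator returns bool

bool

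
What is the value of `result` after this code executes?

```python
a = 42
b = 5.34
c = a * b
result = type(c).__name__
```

a is int; b is float; c is float; result = 'float'

'float'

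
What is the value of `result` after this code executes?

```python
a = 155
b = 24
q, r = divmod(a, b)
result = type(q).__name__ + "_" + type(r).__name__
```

a is int; b is int; q is int; r is int; result = 'int_int'

'int_int'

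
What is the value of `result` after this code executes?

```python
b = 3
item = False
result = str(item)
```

b = 3; item = False; result = 'False'

'False'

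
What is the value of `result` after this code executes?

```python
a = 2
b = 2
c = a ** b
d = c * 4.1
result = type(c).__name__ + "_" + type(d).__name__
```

a is int; b is int; c is int; d is float; result = 'int_float'

'int_float'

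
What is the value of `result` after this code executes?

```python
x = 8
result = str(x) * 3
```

x = 8; result = '888'

'888'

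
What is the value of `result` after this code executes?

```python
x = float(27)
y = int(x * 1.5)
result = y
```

x = 27.0; y = 40; result = 40

40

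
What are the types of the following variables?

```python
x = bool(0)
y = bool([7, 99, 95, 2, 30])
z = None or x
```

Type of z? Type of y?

None or bool returns the bool; bool() returns bool

bool, bool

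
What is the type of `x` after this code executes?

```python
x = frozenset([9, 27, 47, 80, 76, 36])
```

frozenset() returns frozenset

frozenset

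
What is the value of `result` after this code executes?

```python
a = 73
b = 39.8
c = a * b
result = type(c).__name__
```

a is int; b is float; c is float; result = 'float'

'float'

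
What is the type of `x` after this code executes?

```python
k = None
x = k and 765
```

'and' returns first falsy value (None)

NoneType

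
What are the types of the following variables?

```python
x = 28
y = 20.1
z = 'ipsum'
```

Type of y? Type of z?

y is assigned a number with a decimal point, so it is a float; z is assigned a quoted string literal, so it is a str

float, str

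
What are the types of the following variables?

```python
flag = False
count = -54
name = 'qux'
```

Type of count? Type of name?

count is assigned a bare integer (no decimal point), so it is an int; name is assigned a quoted string literal, so it is a str

int, str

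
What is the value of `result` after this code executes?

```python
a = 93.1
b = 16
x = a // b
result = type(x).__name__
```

a is float; b is int; x is float; result = 'float'

'float'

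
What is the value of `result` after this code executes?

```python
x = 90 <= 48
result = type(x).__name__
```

x is bool; result = 'bool'

'bool'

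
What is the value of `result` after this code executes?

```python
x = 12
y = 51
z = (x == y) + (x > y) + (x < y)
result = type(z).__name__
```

x is int; y is int; z is int; result = 'int'

'int'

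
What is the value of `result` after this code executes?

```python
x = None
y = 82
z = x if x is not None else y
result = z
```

x = None; y = 82; z = 82; result = 82

82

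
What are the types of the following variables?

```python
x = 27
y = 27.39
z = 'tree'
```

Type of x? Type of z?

x is assigned a bare integer (no decimal point), so it is an int; z is assigned a quoted string literal, so it is a str

int, str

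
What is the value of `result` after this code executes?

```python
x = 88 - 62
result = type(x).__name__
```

x is int; result = 'int'

'int'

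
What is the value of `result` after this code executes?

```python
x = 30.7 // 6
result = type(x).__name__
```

x is float; result = 'float'

'float'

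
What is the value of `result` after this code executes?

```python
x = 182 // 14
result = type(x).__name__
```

x is int; result = 'int'

'int'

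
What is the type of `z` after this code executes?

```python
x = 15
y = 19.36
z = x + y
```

int + float = float

float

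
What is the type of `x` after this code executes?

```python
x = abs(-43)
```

abs() of int returns int

int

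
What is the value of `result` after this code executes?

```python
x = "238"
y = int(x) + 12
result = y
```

x = '238'; y = 250; result = 250

250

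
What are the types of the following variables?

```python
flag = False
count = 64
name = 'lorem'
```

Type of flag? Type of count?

flag is assigned the constant False, which has type bool; count is assigned a bare integer (no decimal point), so it is an int

bool, int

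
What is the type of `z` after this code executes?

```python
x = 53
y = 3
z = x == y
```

Equality comparison returns bool

bool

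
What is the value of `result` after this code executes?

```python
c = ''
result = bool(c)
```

c = ''; result = False

False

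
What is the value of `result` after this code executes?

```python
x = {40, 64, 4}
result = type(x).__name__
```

x is set; result = 'set'

'set'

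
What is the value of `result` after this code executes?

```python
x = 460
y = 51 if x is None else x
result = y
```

x = 460; y = 460; result = 460

460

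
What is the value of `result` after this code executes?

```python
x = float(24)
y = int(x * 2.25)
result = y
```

x = 24.0; y = 54; result = 54

54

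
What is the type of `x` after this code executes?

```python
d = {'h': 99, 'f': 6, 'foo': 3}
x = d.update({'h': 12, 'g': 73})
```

dict.update() returns None

NoneType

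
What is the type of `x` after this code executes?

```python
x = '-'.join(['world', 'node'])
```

str.join() returns str

str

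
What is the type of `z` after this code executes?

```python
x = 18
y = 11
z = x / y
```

int / int = float

float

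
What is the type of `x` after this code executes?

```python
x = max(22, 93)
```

max() of ints returns int

int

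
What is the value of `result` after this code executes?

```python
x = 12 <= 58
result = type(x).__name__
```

x is bool; result = 'bool'

'bool'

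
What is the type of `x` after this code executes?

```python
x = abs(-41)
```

abs() of int returns int

int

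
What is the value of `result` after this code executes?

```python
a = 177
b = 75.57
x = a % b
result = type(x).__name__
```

a is int; b is float; x is float; result = 'float'

'float'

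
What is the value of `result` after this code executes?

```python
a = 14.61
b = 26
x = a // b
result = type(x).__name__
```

a is float; b is int; x is float; result = 'float'

'float'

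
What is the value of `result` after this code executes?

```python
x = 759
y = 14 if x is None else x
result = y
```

x = 759; y = 759; result = 759

759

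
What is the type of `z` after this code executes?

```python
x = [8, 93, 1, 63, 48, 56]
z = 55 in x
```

'in' operator returns bool

bool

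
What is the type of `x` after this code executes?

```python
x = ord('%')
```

ord() returns int (code point)

int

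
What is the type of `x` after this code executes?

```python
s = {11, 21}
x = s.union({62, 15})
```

set.union() returns a new set

set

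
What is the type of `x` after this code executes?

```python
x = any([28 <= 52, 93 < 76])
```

any() returns bool

bool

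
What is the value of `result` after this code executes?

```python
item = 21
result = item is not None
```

item = 21; result = True

True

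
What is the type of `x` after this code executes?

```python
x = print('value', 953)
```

print() returns None

NoneType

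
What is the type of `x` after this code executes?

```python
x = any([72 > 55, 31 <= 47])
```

any() returns bool

bool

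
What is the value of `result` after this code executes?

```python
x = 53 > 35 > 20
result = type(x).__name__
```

x is bool; result = 'bool'

'bool'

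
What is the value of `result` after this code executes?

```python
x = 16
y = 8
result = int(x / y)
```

x = 16; y = 8; result = 2

2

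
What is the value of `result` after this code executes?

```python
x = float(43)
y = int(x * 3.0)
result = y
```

x = 43.0; y = 129; result = 129

129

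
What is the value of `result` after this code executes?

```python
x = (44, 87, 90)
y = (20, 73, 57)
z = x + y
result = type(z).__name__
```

x is tuple; y is tuple; z is tuple; result = 'tuple'

'tuple'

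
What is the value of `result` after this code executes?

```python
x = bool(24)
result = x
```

x = True; result = True

True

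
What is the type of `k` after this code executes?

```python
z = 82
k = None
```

None has type NoneType

NoneType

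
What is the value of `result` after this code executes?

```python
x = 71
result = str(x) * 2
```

x = 71; result = '7171'

'7171'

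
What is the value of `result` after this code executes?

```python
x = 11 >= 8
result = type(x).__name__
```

x is bool; result = 'bool'

'bool'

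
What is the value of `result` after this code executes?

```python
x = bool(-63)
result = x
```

x = True; result = True

True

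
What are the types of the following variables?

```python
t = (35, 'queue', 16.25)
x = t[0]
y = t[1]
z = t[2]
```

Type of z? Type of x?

tuple[2] is float; tuple[0] is int

float, int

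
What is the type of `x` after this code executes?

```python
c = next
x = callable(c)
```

callable() returns bool

bool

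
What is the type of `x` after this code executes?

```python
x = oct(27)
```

oct() returns str representation

str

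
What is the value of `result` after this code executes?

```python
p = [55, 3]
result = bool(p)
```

p = [55, 3]; result = True

True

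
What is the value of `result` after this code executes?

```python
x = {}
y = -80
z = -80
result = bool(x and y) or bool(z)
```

x = {}; y = -80; z = -80; result = True

True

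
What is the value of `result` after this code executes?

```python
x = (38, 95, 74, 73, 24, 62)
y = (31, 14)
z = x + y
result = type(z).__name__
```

x is tuple; y is tuple; z is tuple; result = 'tuple'

'tuple'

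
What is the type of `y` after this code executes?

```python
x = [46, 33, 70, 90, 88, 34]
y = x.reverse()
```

list.reverse() returns None

NoneType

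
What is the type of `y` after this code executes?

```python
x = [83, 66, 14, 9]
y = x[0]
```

Indexing list[int] returns int

int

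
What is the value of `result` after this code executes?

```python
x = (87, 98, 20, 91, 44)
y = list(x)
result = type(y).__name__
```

x is tuple; y is list; result = 'list'

'list'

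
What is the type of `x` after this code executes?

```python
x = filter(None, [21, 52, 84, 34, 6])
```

filter() returns a filter object

filter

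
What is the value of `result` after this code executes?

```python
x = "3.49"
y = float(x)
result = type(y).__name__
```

x is str; y is float; result = 'float'

'float'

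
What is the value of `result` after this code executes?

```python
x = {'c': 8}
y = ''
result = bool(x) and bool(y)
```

x = {'c': 8}; y = ''; result = False

False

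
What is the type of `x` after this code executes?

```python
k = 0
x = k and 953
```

'and' returns first falsy value (0 is int)

int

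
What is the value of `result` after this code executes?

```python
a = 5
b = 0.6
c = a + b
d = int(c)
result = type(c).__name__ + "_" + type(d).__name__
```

a is int; b is float; c is float; d is int; result = 'float_int'

'float_int'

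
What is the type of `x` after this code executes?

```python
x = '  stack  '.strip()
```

str.strip() returns str

str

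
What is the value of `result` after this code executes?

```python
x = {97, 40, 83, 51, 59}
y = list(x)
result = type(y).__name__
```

x is set; y is list; result = 'list'

'list'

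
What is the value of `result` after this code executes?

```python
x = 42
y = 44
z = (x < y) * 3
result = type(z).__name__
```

x is int; y is int; z is int; result = 'int'

'int'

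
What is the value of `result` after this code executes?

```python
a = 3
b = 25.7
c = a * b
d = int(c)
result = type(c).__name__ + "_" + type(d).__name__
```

a is int; b is float; c is float; d is int; result = 'float_int'

'float_int'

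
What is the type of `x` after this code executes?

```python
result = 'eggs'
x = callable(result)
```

callable() returns bool

bool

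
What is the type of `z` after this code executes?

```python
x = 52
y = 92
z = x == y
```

Equality comparison returns bool

bool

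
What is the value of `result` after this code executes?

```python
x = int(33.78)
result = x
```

x = 33; result = 33

33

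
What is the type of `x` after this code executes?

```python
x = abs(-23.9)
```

abs() of float returns float

float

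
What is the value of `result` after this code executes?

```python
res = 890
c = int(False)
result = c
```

res = 890; c = 0; result = 0

0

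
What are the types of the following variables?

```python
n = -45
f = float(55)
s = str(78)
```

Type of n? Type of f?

n is assigned a bare integer (no decimal point), so it is an int; f is assigned the result of calling float(), which returns a float

int, float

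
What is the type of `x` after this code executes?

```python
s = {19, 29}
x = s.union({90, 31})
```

set.union() returns a new set

set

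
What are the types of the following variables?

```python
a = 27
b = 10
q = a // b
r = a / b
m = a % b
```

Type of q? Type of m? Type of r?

// returns int; % of ints returns int; / returns float

int, int, float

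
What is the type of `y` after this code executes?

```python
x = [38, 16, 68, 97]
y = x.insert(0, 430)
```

list.insert() returns None

NoneType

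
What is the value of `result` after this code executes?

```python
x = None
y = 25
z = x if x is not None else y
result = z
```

x = None; y = 25; z = 25; result = 25

25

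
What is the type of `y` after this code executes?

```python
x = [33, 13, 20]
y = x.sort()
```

list.sort() returns None (mutates in place)

NoneType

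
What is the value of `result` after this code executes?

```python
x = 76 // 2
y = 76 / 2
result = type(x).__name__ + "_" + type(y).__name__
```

x is int; y is float; result = 'int_float'

'int_float'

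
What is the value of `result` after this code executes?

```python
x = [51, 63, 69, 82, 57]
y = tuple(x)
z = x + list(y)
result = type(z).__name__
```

x is list; y is tuple; z is list; result = 'list'

'list'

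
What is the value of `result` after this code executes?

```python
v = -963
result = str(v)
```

v = -963; result = '-963'

'-963'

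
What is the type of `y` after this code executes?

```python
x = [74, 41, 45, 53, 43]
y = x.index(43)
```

list.index() returns int

int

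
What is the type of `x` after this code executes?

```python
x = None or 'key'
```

'or' with None returns the other truthy value (str)

str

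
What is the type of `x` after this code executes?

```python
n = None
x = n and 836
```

'and' returns first falsy value (None)

NoneType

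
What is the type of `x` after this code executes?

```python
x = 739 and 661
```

'and' with truthy values returns last operand (int)

int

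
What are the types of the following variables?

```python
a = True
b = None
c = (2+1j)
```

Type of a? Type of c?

a is assigned the constant True, which has type bool; c is assigned (2+1j), an int plus an imaginary literal (j suffix), which evaluates to complex

bool, complex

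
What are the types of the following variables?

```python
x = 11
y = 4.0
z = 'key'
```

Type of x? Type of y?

x is assigned a bare integer (no decimal point), so it is an int; y is assigned a number with a decimal point, so it is a float

int, float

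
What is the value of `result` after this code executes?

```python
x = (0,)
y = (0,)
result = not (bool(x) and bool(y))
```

x = (0,); y = (0,); result = False

False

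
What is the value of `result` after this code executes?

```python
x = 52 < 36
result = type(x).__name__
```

x is bool; result = 'bool'

'bool'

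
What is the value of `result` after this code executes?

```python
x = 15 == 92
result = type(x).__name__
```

x is bool; result = 'bool'

'bool'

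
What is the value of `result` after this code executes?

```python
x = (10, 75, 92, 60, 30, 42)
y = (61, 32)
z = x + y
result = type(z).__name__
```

x is tuple; y is tuple; z is tuple; result = 'tuple'

'tuple'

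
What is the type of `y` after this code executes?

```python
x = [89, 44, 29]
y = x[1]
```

Indexing list[int] returns int

int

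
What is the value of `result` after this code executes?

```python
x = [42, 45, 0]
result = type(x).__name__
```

x is list; result = 'list'

'list'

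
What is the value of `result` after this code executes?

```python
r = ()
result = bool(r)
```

r = (); result = False

False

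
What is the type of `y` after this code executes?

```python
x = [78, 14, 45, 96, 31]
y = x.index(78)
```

list.index() returns int

int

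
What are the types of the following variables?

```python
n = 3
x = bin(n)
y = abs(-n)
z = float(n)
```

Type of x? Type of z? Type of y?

bin() returns str; float() returns float; abs() of int returns int

str, float, int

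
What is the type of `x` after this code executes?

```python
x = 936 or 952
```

'or' returns first truthy value (int)

int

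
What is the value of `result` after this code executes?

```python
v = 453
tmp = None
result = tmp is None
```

v = 453; tmp = None; result = True

True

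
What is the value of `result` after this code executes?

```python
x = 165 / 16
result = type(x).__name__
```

x is float; result = 'float'

'float'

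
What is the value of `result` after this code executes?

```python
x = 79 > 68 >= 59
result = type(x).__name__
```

x is bool; result = 'bool'

'bool'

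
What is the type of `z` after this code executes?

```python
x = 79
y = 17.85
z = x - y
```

int - float = float

float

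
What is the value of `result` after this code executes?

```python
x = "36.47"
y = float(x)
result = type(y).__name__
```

x is str; y is float; result = 'float'

'float'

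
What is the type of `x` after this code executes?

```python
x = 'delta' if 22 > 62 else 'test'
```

Both branches of conditional are str

str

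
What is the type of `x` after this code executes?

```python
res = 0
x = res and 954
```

'and' returns first falsy value (0 is int)

int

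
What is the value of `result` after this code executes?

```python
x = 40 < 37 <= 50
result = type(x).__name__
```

x is bool; result = 'bool'

'bool'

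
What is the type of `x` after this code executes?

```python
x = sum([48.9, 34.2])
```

sum() of floats returns float

float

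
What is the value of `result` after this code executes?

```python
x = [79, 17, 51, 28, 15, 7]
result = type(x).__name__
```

x is list; result = 'list'

'list'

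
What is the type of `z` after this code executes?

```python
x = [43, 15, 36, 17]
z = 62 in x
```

'in' operator returns bool

bool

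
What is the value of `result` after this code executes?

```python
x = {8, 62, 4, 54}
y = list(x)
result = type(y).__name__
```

x is set; y is list; result = 'list'

'list'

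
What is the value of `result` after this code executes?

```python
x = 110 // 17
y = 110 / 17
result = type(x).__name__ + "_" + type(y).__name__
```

x is int; y is float; result = 'int_float'

'int_float'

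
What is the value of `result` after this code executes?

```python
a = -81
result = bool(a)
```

a = -81; result = True

True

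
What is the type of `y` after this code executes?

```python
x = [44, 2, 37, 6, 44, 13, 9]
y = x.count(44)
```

list.count() returns int

int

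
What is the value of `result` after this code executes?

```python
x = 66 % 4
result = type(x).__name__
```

x is int; result = 'int'

'int'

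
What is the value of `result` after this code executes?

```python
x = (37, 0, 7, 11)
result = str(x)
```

x = (37, 0, 7, 11); result = '(37, 0, 7, 11)'

'(37, 0, 7, 11)'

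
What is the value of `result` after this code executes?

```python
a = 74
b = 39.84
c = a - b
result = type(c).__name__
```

a is int; b is float; c is float; result = 'float'

'float'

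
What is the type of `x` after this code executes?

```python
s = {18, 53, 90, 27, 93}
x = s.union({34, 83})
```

set.union() returns a new set

set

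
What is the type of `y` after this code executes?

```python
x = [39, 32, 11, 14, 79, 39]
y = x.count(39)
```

list.count() returns int

int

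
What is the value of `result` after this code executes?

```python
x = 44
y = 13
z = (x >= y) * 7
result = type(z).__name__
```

x is int; y is int; z is int; result = 'int'

'int'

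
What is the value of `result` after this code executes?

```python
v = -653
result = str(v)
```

v = -653; result = '-653'

'-653'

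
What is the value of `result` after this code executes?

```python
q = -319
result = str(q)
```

q = -319; result = '-319'

'-319'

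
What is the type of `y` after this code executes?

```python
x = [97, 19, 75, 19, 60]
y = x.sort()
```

list.sort() returns None (mutates in place)

NoneType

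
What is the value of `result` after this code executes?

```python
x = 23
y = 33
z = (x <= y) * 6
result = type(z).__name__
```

x is int; y is int; z is int; result = 'int'

'int'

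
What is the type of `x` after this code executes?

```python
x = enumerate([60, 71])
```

enumerate() returns an enumerate object

enumerate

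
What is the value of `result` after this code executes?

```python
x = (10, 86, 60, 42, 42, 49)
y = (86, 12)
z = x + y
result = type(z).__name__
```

x is tuple; y is tuple; z is tuple; result = 'tuple'

'tuple'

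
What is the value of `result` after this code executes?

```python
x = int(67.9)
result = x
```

x = 67; result = 67

67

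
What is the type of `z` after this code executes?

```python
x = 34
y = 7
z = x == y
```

Equality comparison returns bool

bool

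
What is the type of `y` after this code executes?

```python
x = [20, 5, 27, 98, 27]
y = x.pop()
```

list.pop() returns the popped element

int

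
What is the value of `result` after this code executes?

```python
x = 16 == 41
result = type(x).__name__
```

x is bool; result = 'bool'

'bool'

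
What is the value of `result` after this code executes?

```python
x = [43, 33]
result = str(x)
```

x = [43, 33]; result = '[43, 33]'

'[43, 33]'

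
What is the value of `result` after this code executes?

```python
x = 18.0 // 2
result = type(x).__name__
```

x is float; result = 'float'

'float'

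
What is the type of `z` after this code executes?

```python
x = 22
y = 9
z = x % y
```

int % int = int

int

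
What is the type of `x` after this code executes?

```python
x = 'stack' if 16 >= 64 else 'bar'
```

Both branches of conditional are str

str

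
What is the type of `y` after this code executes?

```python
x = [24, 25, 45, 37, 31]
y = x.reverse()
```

list.reverse() returns None

NoneType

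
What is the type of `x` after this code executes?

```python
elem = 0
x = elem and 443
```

'and' returns first falsy value (0 is int)

int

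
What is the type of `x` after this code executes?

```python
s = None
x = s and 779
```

'and' returns first falsy value (None)

NoneType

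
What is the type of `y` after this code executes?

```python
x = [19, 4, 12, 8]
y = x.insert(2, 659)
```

list.insert() returns None

NoneType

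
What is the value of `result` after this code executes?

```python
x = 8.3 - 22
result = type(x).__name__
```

x is float; result = 'float'

'float'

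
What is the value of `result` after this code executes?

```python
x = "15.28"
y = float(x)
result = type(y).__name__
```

x is str; y is float; result = 'float'

'float'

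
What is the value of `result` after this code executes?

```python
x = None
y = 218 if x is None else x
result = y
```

x = None; y = 218; result = 218

218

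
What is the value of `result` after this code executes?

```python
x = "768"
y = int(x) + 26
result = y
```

x = '768'; y = 794; result = 794

794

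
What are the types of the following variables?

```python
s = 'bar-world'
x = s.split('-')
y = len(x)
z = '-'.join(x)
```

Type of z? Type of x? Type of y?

str.join() returns str; str.split() returns list; len() returns int

str, list, int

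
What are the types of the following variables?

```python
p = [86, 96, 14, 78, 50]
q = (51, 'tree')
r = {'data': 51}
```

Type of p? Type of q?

p is assigned a list literal (square brackets); q is assigned a tuple (parenthesized, comma-separated values)

list, tuple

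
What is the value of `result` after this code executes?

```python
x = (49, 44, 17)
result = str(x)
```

x = (49, 44, 17); result = '(49, 44, 17)'

'(49, 44, 17)'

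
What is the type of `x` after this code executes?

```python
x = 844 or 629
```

'or' returns first truthy value (int)

int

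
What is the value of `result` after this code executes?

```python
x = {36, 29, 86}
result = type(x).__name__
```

x is set; result = 'set'

'set'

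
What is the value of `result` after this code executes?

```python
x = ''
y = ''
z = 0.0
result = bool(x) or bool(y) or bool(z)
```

x = ''; y = ''; z = 0.0; result = False

False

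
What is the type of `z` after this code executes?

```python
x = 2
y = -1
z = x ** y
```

int ** negative = float

float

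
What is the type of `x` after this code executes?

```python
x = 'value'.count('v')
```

str.count() returns int

int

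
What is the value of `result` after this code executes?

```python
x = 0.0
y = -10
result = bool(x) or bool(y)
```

x = 0.0; y = -10; result = True

True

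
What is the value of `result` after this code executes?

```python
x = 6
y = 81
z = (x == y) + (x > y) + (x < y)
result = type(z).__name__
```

x is int; y is int; z is int; result = 'int'

'int'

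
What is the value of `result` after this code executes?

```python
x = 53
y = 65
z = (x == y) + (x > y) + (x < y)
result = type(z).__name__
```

x is int; y is int; z is int; result = 'int'

'int'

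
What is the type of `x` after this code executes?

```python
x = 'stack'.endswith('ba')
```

str.endswith() returns bool

bool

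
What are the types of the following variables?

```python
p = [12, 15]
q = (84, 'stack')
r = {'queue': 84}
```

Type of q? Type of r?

q is assigned a tuple (parenthesized, comma-separated values); r is assigned a dict literal ({key: value})

tuple, dict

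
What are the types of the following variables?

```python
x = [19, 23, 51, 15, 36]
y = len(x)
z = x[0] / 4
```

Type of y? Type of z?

len() returns int; int / int = float

int, float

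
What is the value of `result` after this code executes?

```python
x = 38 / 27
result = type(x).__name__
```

x is float; result = 'float'

'float'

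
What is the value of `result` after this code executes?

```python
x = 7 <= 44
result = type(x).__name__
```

x is bool; result = 'bool'

'bool'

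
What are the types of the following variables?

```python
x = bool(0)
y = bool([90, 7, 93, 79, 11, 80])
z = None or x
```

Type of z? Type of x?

None or bool returns the bool; bool() returns bool

bool, bool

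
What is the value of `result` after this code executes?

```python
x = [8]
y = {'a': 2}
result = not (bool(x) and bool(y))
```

x = [8]; y = {'a': 2}; result = False

False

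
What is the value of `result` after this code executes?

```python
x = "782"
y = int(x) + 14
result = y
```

x = '782'; y = 796; result = 796

796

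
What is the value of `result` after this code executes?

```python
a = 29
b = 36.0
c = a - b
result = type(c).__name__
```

a is int; b is float; c is float; result = 'float'

'float'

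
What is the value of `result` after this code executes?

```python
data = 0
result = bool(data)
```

data = 0; result = False

False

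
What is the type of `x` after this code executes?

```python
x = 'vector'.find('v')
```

str.find() returns int index

int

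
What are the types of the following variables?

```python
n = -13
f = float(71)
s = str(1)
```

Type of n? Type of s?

n is assigned a bare integer (no decimal point), so it is an int; s is assigned the result of calling str(), which returns a str

int, str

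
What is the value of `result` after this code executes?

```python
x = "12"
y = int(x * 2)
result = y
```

x = '12'; y = 1212; result = 1212

1212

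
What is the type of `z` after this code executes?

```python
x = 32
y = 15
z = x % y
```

int % int = int

int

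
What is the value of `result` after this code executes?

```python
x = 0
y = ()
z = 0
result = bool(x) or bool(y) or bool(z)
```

x = 0; y = (); z = 0; result = False

False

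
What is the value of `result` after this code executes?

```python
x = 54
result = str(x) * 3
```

x = 54; result = '545454'

'545454'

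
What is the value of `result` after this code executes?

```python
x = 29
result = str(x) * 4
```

x = 29; result = '29292929'

'29292929'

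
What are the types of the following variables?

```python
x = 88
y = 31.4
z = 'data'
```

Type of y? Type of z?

y is assigned a number with a decimal point, so it is a float; z is assigned a quoted string literal, so it is a str

float, str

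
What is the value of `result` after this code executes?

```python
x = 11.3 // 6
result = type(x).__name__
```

x is float; result = 'float'

'float'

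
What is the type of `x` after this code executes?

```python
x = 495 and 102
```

'and' with truthy values returns last operand (int)

int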